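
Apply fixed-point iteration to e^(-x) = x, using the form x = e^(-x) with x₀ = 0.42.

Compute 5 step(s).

Equation: e^(-x) = x
Fixed-point form: x = e^(-x)
x₀ = 0.42

x_1 = g(0.420000) = 0.657047
x_2 = g(0.657047) = 0.518380
x_3 = g(0.518380) = 0.595484
x_4 = g(0.595484) = 0.551295
x_5 = g(0.551295) = 0.576203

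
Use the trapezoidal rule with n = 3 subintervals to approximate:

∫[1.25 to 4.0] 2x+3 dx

f(x) = 2x+3
a = 1.25, b = 4.0, n = 3
h = (b - a)/n = 0.916667

Trapezoidal rule: (h/2)[f(x₀) + 2f(x₁) + 2f(x₂) + ... + f(xₙ)]

x_0 = 1.2500, f(x_0) = 5.500000, coefficient = 1
x_1 = 2.1667, f(x_1) = 7.333333, coefficient = 2
x_2 = 3.0833, f(x_2) = 9.166667, coefficient = 2
x_3 = 4.0000, f(x_3) = 11.000000, coefficient = 1

I ≈ (0.916667/2) × 49.500000 = 22.687500
Exact value: 22.687500
Error: 0.000000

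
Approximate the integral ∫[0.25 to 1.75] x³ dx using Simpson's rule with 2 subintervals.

f(x) = x³
a = 0.25, b = 1.75, n = 2
h = (b - a)/n = 0.750000

Simpson's rule: (h/3)[f(x₀) + 4f(x₁) + 2f(x₂) + ... + f(xₙ)]

x_0 = 0.2500, f(x_0) = 0.015625, coefficient = 1
x_1 = 1.0000, f(x_1) = 1.000000, coefficient = 4
x_2 = 1.7500, f(x_2) = 5.359375, coefficient = 1

I ≈ (0.750000/3) × 9.375000 = 2.343750
Exact value: 2.343750
Error: 0.000000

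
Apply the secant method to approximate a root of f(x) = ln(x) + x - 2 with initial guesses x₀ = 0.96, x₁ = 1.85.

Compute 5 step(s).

f(x) = ln(x) + x - 2
x₀ = 0.96, x₁ = 1.85

Secant formula: x_{n+1} = x_n - f(x_n)(x_n - x_{n-1})/(f(x_n) - f(x_{n-1}))

Iteration 1:
  f(0.960000) = -1.080822
  f(1.850000) = 0.465186
  x_2 = 1.850000 - 0.465186×(1.850000 - 0.960000)/(0.465186 - (-1.080822))
       = 1.582204
Iteration 2:
  f(1.850000) = 0.465186
  f(1.582204) = 0.041022
  x_3 = 1.582204 - 0.041022×(1.582204 - 1.850000)/(0.041022 - 0.465186)
       = 1.556304
Iteration 3:
  f(1.582204) = 0.041022
  f(1.556304) = -0.001382
  x_4 = 1.556304 - (-0.001382)×(1.556304 - 1.582204)/(-0.001382 - 0.041022)
       = 1.557148
Iteration 4:
  f(1.556304) = -0.001382
  f(1.557148) = 0.000004
  x_5 = 1.557148 - 0.000004×(1.557148 - 1.556304)/(0.000004 - (-0.001382))
       = 1.557146
Iteration 5:
  f(1.557148) = 0.000004
  f(1.557146) = 0.000000
  x_6 = 1.557146 - 0.000000×(1.557146 - 1.557148)/(0.000000 - 0.000004)
       = 1.557146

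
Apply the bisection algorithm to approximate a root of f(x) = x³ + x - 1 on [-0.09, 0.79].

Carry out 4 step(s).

f(x) = x³ + x - 1
Initial interval: [-0.09, 0.79]

Iteration 1:
  c_1 = (-0.090000 + 0.790000)/2 = 0.350000
  f(c_1) = f(0.350000) = -0.607125
  f(a) × f(c) ≥ 0, new interval: [0.350000, 0.790000]
Iteration 2:
  c_2 = (0.350000 + 0.790000)/2 = 0.570000
  f(c_2) = f(0.570000) = -0.244807
  f(a) × f(c) ≥ 0, new interval: [0.570000, 0.790000]
Iteration 3:
  c_3 = (0.570000 + 0.790000)/2 = 0.680000
  f(c_3) = f(0.680000) = -0.005568
  f(a) × f(c) ≥ 0, new interval: [0.680000, 0.790000]
Iteration 4:
  c_4 = (0.680000 + 0.790000)/2 = 0.735000
  f(c_4) = f(0.735000) = 0.132065
  f(a) × f(c) < 0, new interval: [0.680000, 0.735000]

After 4 iteration(s), the approximation is c_4 = 0.735000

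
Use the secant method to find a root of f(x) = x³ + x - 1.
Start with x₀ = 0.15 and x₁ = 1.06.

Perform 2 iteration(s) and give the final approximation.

f(x) = x³ + x - 1
x₀ = 0.15, x₁ = 1.06

Secant formula: x_{n+1} = x_n - f(x_n)(x_n - x_{n-1})/(f(x_n) - f(x_{n-1}))

Iteration 1:
  f(0.150000) = -0.846625
  f(1.060000) = 1.251016
  x_2 = 1.060000 - 1.251016×(1.060000 - 0.150000)/(1.251016 - (-0.846625))
       = 0.517283
Iteration 2:
  f(1.060000) = 1.251016
  f(0.517283) = -0.344301
  x_3 = 0.517283 - (-0.344301)×(0.517283 - 1.060000)/(-0.344301 - 1.251016)
       = 0.634412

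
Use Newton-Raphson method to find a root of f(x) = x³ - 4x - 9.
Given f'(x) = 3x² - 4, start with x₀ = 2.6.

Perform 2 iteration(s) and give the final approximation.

f(x) = x³ - 4x - 9
f'(x) = 3x² - 4
x₀ = 2.6

Newton-Raphson formula: x_{n+1} = x_n - f(x_n)/f'(x_n)

Iteration 1:
  f(2.600000) = -1.824000
  f'(2.600000) = 16.280000
  x_1 = 2.600000 - (-1.824000)/16.280000 = 2.712039
Iteration 2:
  f(2.712039) = 0.099318
  f'(2.712039) = 18.065472
  x_2 = 2.712039 - 0.099318/18.065472 = 2.706542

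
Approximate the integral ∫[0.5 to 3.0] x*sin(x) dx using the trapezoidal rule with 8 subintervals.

f(x) = x*sin(x)
a = 0.5, b = 3.0, n = 8
h = (b - a)/n = 0.312500

Trapezoidal rule: (h/2)[f(x₀) + 2f(x₁) + 2f(x₂) + ... + f(xₙ)]

x_0 = 0.5000, f(x_0) = 0.239713, coefficient = 1
x_1 = 0.8125, f(x_1) = 0.589882, coefficient = 2
x_2 = 1.1250, f(x_2) = 1.015051, coefficient = 2
x_3 = 1.4375, f(x_3) = 1.424748, coefficient = 2
x_4 = 1.7500, f(x_4) = 1.721975, coefficient = 2
x_5 = 2.0625, f(x_5) = 1.818155, coefficient = 2
x_6 = 2.3750, f(x_6) = 1.647502, coefficient = 2
x_7 = 2.6875, f(x_7) = 1.178864, coefficient = 2
x_8 = 3.0000, f(x_8) = 0.423360, coefficient = 1

I ≈ (0.312500/2) × 19.455429 = 3.039911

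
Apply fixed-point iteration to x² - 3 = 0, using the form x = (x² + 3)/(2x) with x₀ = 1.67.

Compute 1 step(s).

Equation: x² - 3 = 0
Fixed-point form: x = (x² + 3)/(2x)
x₀ = 1.67

x_1 = g(1.670000) = 1.733204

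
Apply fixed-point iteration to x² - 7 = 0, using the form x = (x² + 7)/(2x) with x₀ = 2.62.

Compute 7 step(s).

Equation: x² - 7 = 0
Fixed-point form: x = (x² + 7)/(2x)
x₀ = 2.62

x_1 = g(2.620000) = 2.645878
x_2 = g(2.645878) = 2.645751
x_3 = g(2.645751) = 2.645751
x_4 = g(2.645751) = 2.645751
x_5 = g(2.645751) = 2.645751
x_6 = g(2.645751) = 2.645751
x_7 = g(2.645751) = 2.645751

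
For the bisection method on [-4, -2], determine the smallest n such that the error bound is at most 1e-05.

We need (b-a)/2^n ≤ 1e-05
(-2 - (-4))/2^n ≤ 1e-05
2/2^n ≤ 1e-05
2^n ≥ 200000
n ≥ log₂(200000) = 17.61
n ≥ 18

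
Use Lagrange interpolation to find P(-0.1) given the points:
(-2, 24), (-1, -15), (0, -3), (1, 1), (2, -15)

Lagrange interpolation formula:
P(x) = Σ yᵢ × Lᵢ(x)
where Lᵢ(x) = Π_{j≠i} (x - xⱼ)/(xᵢ - xⱼ)

L_0(-0.1) = (-0.1 - (-1))/(-2 - (-1)) × (-0.1 - 0)/(-2 - 0) × (-0.1 - 1)/(-2 - 1) × (-0.1 - 2)/(-2 - 2) = -0.008663
L_1(-0.1) = (-0.1 - (-2))/(-1 - (-2)) × (-0.1 - 0)/(-1 - 0) × (-0.1 - 1)/(-1 - 1) × (-0.1 - 2)/(-1 - 2) = 0.073150
L_2(-0.1) = (-0.1 - (-2))/(0 - (-2)) × (-0.1 - (-1))/(0 - (-1)) × (-0.1 - 1)/(0 - 1) × (-0.1 - 2)/(0 - 2) = 0.987525
L_3(-0.1) = (-0.1 - (-2))/(1 - (-2)) × (-0.1 - (-1))/(1 - (-1)) × (-0.1 - 0)/(1 - 0) × (-0.1 - 2)/(1 - 2) = -0.059850
L_4(-0.1) = (-0.1 - (-2))/(2 - (-2)) × (-0.1 - (-1))/(2 - (-1)) × (-0.1 - 0)/(2 - 0) × (-0.1 - 1)/(2 - 1) = 0.007838

P(-0.1) = 24×L_0(-0.1) + (-15)×L_1(-0.1) + (-3)×L_2(-0.1) + 1×L_3(-0.1) + (-15)×L_4(-0.1)
P(-0.1) = -4.445138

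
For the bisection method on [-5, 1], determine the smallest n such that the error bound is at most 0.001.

We need (b-a)/2^n ≤ 0.001
(1 - (-5))/2^n ≤ 0.001
6/2^n ≤ 0.001
2^n ≥ 6000
n ≥ log₂(6000) = 12.55
n ≥ 13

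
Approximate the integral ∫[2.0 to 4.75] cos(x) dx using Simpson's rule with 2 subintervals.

f(x) = cos(x)
a = 2.0, b = 4.75, n = 2
h = (b - a)/n = 1.375000

Simpson's rule: (h/3)[f(x₀) + 4f(x₁) + 2f(x₂) + ... + f(xₙ)]

x_0 = 2.0000, f(x_0) = -0.416147, coefficient = 1
x_1 = 3.3750, f(x_1) = -0.972884, coefficient = 4
x_2 = 4.7500, f(x_2) = 0.037602, coefficient = 1

I ≈ (1.375000/3) × -4.270080 = -1.957120
Exact value: -1.908590
Error: 0.048530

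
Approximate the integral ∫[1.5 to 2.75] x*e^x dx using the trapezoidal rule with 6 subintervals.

f(x) = x*e^x
a = 1.5, b = 2.75, n = 6
h = (b - a)/n = 0.208333

Trapezoidal rule: (h/2)[f(x₀) + 2f(x₁) + 2f(x₂) + ... + f(xₙ)]

x_0 = 1.5000, f(x_0) = 6.722534, coefficient = 1
x_1 = 1.7083, f(x_1) = 9.429580, coefficient = 2
x_2 = 1.9167, f(x_2) = 13.029998, coefficient = 2
x_3 = 2.1250, f(x_3) = 17.792407, coefficient = 2
x_4 = 2.3333, f(x_4) = 24.061937, coefficient = 2
x_5 = 2.5417, f(x_5) = 32.281254, coefficient = 2
x_6 = 2.7500, f(x_6) = 43.017238, coefficient = 1

I ≈ (0.208333/2) × 242.930123 = 25.305221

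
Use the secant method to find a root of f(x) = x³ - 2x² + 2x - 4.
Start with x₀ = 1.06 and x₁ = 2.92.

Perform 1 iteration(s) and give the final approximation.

f(x) = x³ - 2x² + 2x - 4
x₀ = 1.06, x₁ = 2.92

Secant formula: x_{n+1} = x_n - f(x_n)(x_n - x_{n-1})/(f(x_n) - f(x_{n-1}))

Iteration 1:
  f(1.060000) = -2.936184
  f(2.920000) = 9.684288
  x_2 = 2.920000 - 9.684288×(2.920000 - 1.060000)/(9.684288 - (-2.936184))
       = 1.492734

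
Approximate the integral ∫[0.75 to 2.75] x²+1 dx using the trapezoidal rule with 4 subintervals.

f(x) = x²+1
a = 0.75, b = 2.75, n = 4
h = (b - a)/n = 0.500000

Trapezoidal rule: (h/2)[f(x₀) + 2f(x₁) + 2f(x₂) + ... + f(xₙ)]

x_0 = 0.7500, f(x_0) = 1.562500, coefficient = 1
x_1 = 1.2500, f(x_1) = 2.562500, coefficient = 2
x_2 = 1.7500, f(x_2) = 4.062500, coefficient = 2
x_3 = 2.2500, f(x_3) = 6.062500, coefficient = 2
x_4 = 2.7500, f(x_4) = 8.562500, coefficient = 1

I ≈ (0.500000/2) × 35.500000 = 8.875000
Exact value: 8.791667
Error: 0.083333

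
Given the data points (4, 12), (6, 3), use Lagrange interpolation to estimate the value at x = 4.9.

Lagrange interpolation formula:
P(x) = Σ yᵢ × Lᵢ(x)
where Lᵢ(x) = Π_{j≠i} (x - xⱼ)/(xᵢ - xⱼ)

L_0(4.9) = (4.9 - 6)/(4 - 6) = 0.550000
L_1(4.9) = (4.9 - 4)/(6 - 4) = 0.450000

P(4.9) = 12×L_0(4.9) + 3×L_1(4.9)
P(4.9) = 7.950000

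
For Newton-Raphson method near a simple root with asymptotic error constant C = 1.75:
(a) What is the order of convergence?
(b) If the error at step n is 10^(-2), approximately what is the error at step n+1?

(a) Newton-Raphson has quadratic (order 2) convergence near simple roots.
    This means |e_{n+1}| ≈ C|e_n|².

(b) With |e_n| = 10^(-2) and C = 1.75:
    |e_{n+1}| ≈ 1.75 × (10^(-2))² = 1.75 × 10^(-4)

(a) 2 (quadratic); (b) |e_{n+1}| ≈ 1.750e-04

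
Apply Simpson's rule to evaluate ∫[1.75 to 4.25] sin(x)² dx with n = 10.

f(x) = sin(x)²
a = 1.75, b = 4.25, n = 10
h = (b - a)/n = 0.250000

Simpson's rule: (h/3)[f(x₀) + 4f(x₁) + 2f(x₂) + ... + f(xₙ)]

x_0 = 1.7500, f(x_0) = 0.968228, coefficient = 1
x_1 = 2.0000, f(x_1) = 0.826822, coefficient = 4
x_2 = 2.2500, f(x_2) = 0.605398, coefficient = 2
x_3 = 2.5000, f(x_3) = 0.358169, coefficient = 4
x_4 = 2.7500, f(x_4) = 0.145665, coefficient = 2
x_5 = 3.0000, f(x_5) = 0.019915, coefficient = 4
x_6 = 3.2500, f(x_6) = 0.011706, coefficient = 2
x_7 = 3.5000, f(x_7) = 0.123049, coefficient = 4
x_8 = 3.7500, f(x_8) = 0.326682, coefficient = 2
x_9 = 4.0000, f(x_9) = 0.572750, coefficient = 4
x_10 = 4.2500, f(x_10) = 0.801006, coefficient = 1

I ≈ (0.250000/3) × 11.550955 = 0.962580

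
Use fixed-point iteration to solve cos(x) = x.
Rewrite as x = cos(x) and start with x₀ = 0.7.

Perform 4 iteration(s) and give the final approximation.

Equation: cos(x) = x
Fixed-point form: x = cos(x)
x₀ = 0.7

x_1 = g(0.700000) = 0.764842
x_2 = g(0.764842) = 0.721492
x_3 = g(0.721492) = 0.750821
x_4 = g(0.750821) = 0.731129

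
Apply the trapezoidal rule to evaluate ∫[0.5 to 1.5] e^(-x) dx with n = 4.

f(x) = e^(-x)
a = 0.5, b = 1.5, n = 4
h = (b - a)/n = 0.250000

Trapezoidal rule: (h/2)[f(x₀) + 2f(x₁) + 2f(x₂) + ... + f(xₙ)]

x_0 = 0.5000, f(x_0) = 0.606531, coefficient = 1
x_1 = 0.7500, f(x_1) = 0.472367, coefficient = 2
x_2 = 1.0000, f(x_2) = 0.367879, coefficient = 2
x_3 = 1.2500, f(x_3) = 0.286505, coefficient = 2
x_4 = 1.5000, f(x_4) = 0.223130, coefficient = 1

I ≈ (0.250000/2) × 3.083162 = 0.385395
Exact value: 0.383400
Error: 0.001995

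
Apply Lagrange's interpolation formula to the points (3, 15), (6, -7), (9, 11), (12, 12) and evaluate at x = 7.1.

Lagrange interpolation formula:
P(x) = Σ yᵢ × Lᵢ(x)
where Lᵢ(x) = Π_{j≠i} (x - xⱼ)/(xᵢ - xⱼ)

L_0(7.1) = (7.1 - 6)/(3 - 6) × (7.1 - 9)/(3 - 9) × (7.1 - 12)/(3 - 12) = -0.063216
L_1(7.1) = (7.1 - 3)/(6 - 3) × (7.1 - 9)/(6 - 9) × (7.1 - 12)/(6 - 12) = 0.706870
L_2(7.1) = (7.1 - 3)/(9 - 3) × (7.1 - 6)/(9 - 6) × (7.1 - 12)/(9 - 12) = 0.409241
L_3(7.1) = (7.1 - 3)/(12 - 3) × (7.1 - 6)/(12 - 6) × (7.1 - 9)/(12 - 9) = -0.052895

P(7.1) = 15×L_0(7.1) + (-7)×L_1(7.1) + 11×L_2(7.1) + 12×L_3(7.1)
P(7.1) = -2.029426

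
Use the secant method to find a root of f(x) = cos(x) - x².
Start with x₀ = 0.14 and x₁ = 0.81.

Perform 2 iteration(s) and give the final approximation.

f(x) = cos(x) - x²
x₀ = 0.14, x₁ = 0.81

Secant formula: x_{n+1} = x_n - f(x_n)(x_n - x_{n-1})/(f(x_n) - f(x_{n-1}))

Iteration 1:
  f(0.140000) = 0.970616
  f(0.810000) = 0.033398
  x_2 = 0.810000 - 0.033398×(0.810000 - 0.140000)/(0.033398 - 0.970616)
       = 0.833876
Iteration 2:
  f(0.810000) = 0.033398
  f(0.833876) = -0.023339
  x_3 = 0.833876 - (-0.023339)×(0.833876 - 0.810000)/(-0.023339 - 0.033398)
       = 0.824055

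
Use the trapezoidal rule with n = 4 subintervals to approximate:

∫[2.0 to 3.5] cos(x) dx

f(x) = cos(x)
a = 2.0, b = 3.5, n = 4
h = (b - a)/n = 0.375000

Trapezoidal rule: (h/2)[f(x₀) + 2f(x₁) + 2f(x₂) + ... + f(xₙ)]

x_0 = 2.0000, f(x_0) = -0.416147, coefficient = 1
x_1 = 2.3750, f(x_1) = -0.720278, coefficient = 2
x_2 = 2.7500, f(x_2) = -0.924302, coefficient = 2
x_3 = 3.1250, f(x_3) = -0.999862, coefficient = 2
x_4 = 3.5000, f(x_4) = -0.936457, coefficient = 1

I ≈ (0.375000/2) × -6.641490 = -1.245279
Exact value: -1.260081
Error: 0.014801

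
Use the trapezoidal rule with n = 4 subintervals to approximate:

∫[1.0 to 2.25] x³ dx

f(x) = x³
a = 1.0, b = 2.25, n = 4
h = (b - a)/n = 0.312500

Trapezoidal rule: (h/2)[f(x₀) + 2f(x₁) + 2f(x₂) + ... + f(xₙ)]

x_0 = 1.0000, f(x_0) = 1.000000, coefficient = 1
x_1 = 1.3125, f(x_1) = 2.260986, coefficient = 2
x_2 = 1.6250, f(x_2) = 4.291016, coefficient = 2
x_3 = 1.9375, f(x_3) = 7.273193, coefficient = 2
x_4 = 2.2500, f(x_4) = 11.390625, coefficient = 1

I ≈ (0.312500/2) × 40.041016 = 6.256409
Exact value: 6.157227
Error: 0.099182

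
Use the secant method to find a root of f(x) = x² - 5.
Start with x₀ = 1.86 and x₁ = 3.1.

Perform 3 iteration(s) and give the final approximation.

f(x) = x² - 5
x₀ = 1.86, x₁ = 3.1

Secant formula: x_{n+1} = x_n - f(x_n)(x_n - x_{n-1})/(f(x_n) - f(x_{n-1}))

Iteration 1:
  f(1.860000) = -1.540400
  f(3.100000) = 4.610000
  x_2 = 3.100000 - 4.610000×(3.100000 - 1.860000)/(4.610000 - (-1.540400))
       = 2.170565
Iteration 2:
  f(3.100000) = 4.610000
  f(2.170565) = -0.288650
  x_3 = 2.170565 - (-0.288650)×(2.170565 - 3.100000)/(-0.288650 - 4.610000)
       = 2.225331
Iteration 3:
  f(2.170565) = -0.288650
  f(2.225331) = -0.047902
  x_4 = 2.225331 - (-0.047902)×(2.225331 - 2.170565)/(-0.047902 - (-0.288650))
       = 2.236228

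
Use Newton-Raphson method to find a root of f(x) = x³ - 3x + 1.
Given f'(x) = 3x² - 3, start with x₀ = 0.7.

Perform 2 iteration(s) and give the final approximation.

f(x) = x³ - 3x + 1
f'(x) = 3x² - 3
x₀ = 0.7

Newton-Raphson formula: x_{n+1} = x_n - f(x_n)/f'(x_n)

Iteration 1:
  f(0.700000) = -0.757000
  f'(0.700000) = -1.530000
  x_1 = 0.700000 - (-0.757000)/(-1.530000) = 0.205229
Iteration 2:
  f(0.205229) = 0.392958
  f'(0.205229) = -2.873643
  x_2 = 0.205229 - 0.392958/(-2.873643) = 0.341974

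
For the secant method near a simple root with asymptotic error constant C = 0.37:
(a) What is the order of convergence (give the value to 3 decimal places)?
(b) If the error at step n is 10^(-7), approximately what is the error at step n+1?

(a) Secant method has superlinear convergence with order φ = (1+√5)/2 ≈ 1.618.
    This means |e_{n+1}| ≈ C|e_n|^1.618.

(b) With |e_n| = 10^(-7) and C = 0.37:
    |e_{n+1}| ≈ 0.37 × (10^(-7))^1.618 = 0.37 × 10^(-11.33)

(a) ≈ 1.618 (golden ratio); (b) |e_{n+1}| ≈ 1.746e-12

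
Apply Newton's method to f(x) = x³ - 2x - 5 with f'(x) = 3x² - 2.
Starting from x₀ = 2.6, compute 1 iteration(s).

f(x) = x³ - 2x - 5
f'(x) = 3x² - 2
x₀ = 2.6

Newton-Raphson formula: x_{n+1} = x_n - f(x_n)/f'(x_n)

Iteration 1:
  f(2.600000) = 7.376000
  f'(2.600000) = 18.280000
  x_1 = 2.600000 - 7.376000/18.280000 = 2.196499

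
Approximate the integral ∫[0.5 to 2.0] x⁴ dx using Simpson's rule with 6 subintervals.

f(x) = x⁴
a = 0.5, b = 2.0, n = 6
h = (b - a)/n = 0.250000

Simpson's rule: (h/3)[f(x₀) + 4f(x₁) + 2f(x₂) + ... + f(xₙ)]

x_0 = 0.5000, f(x_0) = 0.062500, coefficient = 1
x_1 = 0.7500, f(x_1) = 0.316406, coefficient = 4
x_2 = 1.0000, f(x_2) = 1.000000, coefficient = 2
x_3 = 1.2500, f(x_3) = 2.441406, coefficient = 4
x_4 = 1.5000, f(x_4) = 5.062500, coefficient = 2
x_5 = 1.7500, f(x_5) = 9.378906, coefficient = 4
x_6 = 2.0000, f(x_6) = 16.000000, coefficient = 1

I ≈ (0.250000/3) × 76.734375 = 6.394531
Exact value: 6.393750
Error: 0.000781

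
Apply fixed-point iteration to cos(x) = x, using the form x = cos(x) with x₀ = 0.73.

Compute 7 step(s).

Equation: cos(x) = x
Fixed-point form: x = cos(x)
x₀ = 0.73

x_1 = g(0.730000) = 0.745174
x_2 = g(0.745174) = 0.734970
x_3 = g(0.734970) = 0.741851
x_4 = g(0.741851) = 0.737219
x_5 = g(0.737219) = 0.740341
x_6 = g(0.740341) = 0.738239
x_7 = g(0.738239) = 0.739655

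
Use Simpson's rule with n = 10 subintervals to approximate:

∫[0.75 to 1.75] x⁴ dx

f(x) = x⁴
a = 0.75, b = 1.75, n = 10
h = (b - a)/n = 0.100000

Simpson's rule: (h/3)[f(x₀) + 4f(x₁) + 2f(x₂) + ... + f(xₙ)]

x_0 = 0.7500, f(x_0) = 0.316406, coefficient = 1
x_1 = 0.8500, f(x_1) = 0.522006, coefficient = 4
x_2 = 0.9500, f(x_2) = 0.814506, coefficient = 2
x_3 = 1.0500, f(x_3) = 1.215506, coefficient = 4
x_4 = 1.1500, f(x_4) = 1.749006, coefficient = 2
x_5 = 1.2500, f(x_5) = 2.441406, coefficient = 4
x_6 = 1.3500, f(x_6) = 3.321506, coefficient = 2
x_7 = 1.4500, f(x_7) = 4.420506, coefficient = 4
x_8 = 1.5500, f(x_8) = 5.772006, coefficient = 2
x_9 = 1.6500, f(x_9) = 7.412006, coefficient = 4
x_10 = 1.7500, f(x_10) = 9.378906, coefficient = 1

I ≈ (0.100000/3) × 97.055087 = 3.235170
Exact value: 3.235156
Error: 0.000013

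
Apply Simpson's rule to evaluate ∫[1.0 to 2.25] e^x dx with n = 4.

f(x) = e^x
a = 1.0, b = 2.25, n = 4
h = (b - a)/n = 0.312500

Simpson's rule: (h/3)[f(x₀) + 4f(x₁) + 2f(x₂) + ... + f(xₙ)]

x_0 = 1.0000, f(x_0) = 2.718282, coefficient = 1
x_1 = 1.3125, f(x_1) = 3.715451, coefficient = 4
x_2 = 1.6250, f(x_2) = 5.078419, coefficient = 2
x_3 = 1.9375, f(x_3) = 6.941376, coefficient = 4
x_4 = 2.2500, f(x_4) = 9.487736, coefficient = 1

I ≈ (0.312500/3) × 64.990162 = 6.769809
Exact value: 6.769454
Error: 0.000355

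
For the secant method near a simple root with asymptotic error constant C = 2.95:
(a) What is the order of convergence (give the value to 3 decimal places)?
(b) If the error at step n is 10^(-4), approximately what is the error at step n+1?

(a) Secant method has superlinear convergence with order φ = (1+√5)/2 ≈ 1.618.
    This means |e_{n+1}| ≈ C|e_n|^1.618.

(b) With |e_n| = 10^(-4) and C = 2.95:
    |e_{n+1}| ≈ 2.95 × (10^(-4))^1.618 = 2.95 × 10^(-6.47)

(a) ≈ 1.618 (golden ratio); (b) |e_{n+1}| ≈ 9.947e-07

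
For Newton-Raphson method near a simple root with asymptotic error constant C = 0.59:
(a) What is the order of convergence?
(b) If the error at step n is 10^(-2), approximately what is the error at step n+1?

(a) Newton-Raphson has quadratic (order 2) convergence near simple roots.
    This means |e_{n+1}| ≈ C|e_n|².

(b) With |e_n| = 10^(-2) and C = 0.59:
    |e_{n+1}| ≈ 0.59 × (10^(-2))² = 0.59 × 10^(-4)

(a) 2 (quadratic); (b) |e_{n+1}| ≈ 5.900e-05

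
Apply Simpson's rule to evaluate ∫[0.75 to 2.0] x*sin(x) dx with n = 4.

f(x) = x*sin(x)
a = 0.75, b = 2.0, n = 4
h = (b - a)/n = 0.312500

Simpson's rule: (h/3)[f(x₀) + 4f(x₁) + 2f(x₂) + ... + f(xₙ)]

x_0 = 0.7500, f(x_0) = 0.511229, coefficient = 1
x_1 = 1.0625, f(x_1) = 0.928173, coefficient = 4
x_2 = 1.3750, f(x_2) = 1.348728, coefficient = 2
x_3 = 1.6875, f(x_3) = 1.676021, coefficient = 4
x_4 = 2.0000, f(x_4) = 1.818595, coefficient = 1

I ≈ (0.312500/3) × 15.444059 = 1.608756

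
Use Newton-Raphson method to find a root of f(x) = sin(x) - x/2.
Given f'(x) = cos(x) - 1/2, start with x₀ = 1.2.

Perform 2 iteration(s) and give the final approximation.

f(x) = sin(x) - x/2
f'(x) = cos(x) - 1/2
x₀ = 1.2

Newton-Raphson formula: x_{n+1} = x_n - f(x_n)/f'(x_n)

Iteration 1:
  f(1.200000) = 0.332039
  f'(1.200000) = -0.137642
  x_1 = 1.200000 - 0.332039/(-0.137642) = 3.612334
Iteration 2:
  f(3.612334) = -2.259714
  f'(3.612334) = -1.391232
  x_2 = 3.612334 - (-2.259714)/(-1.391232) = 1.988080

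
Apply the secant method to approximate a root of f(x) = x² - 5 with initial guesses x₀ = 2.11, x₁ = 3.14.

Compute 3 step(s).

f(x) = x² - 5
x₀ = 2.11, x₁ = 3.14

Secant formula: x_{n+1} = x_n - f(x_n)(x_n - x_{n-1})/(f(x_n) - f(x_{n-1}))

Iteration 1:
  f(2.110000) = -0.547900
  f(3.140000) = 4.859600
  x_2 = 3.140000 - 4.859600×(3.140000 - 2.110000)/(4.859600 - (-0.547900))
       = 2.214362
Iteration 2:
  f(3.140000) = 4.859600
  f(2.214362) = -0.096601
  x_3 = 2.214362 - (-0.096601)×(2.214362 - 3.140000)/(-0.096601 - 4.859600)
       = 2.232404
Iteration 3:
  f(2.214362) = -0.096601
  f(2.232404) = -0.016375
  x_4 = 2.232404 - (-0.016375)×(2.232404 - 2.214362)/(-0.016375 - (-0.096601))
       = 2.236086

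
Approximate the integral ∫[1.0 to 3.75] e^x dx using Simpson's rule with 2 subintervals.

f(x) = e^x
a = 1.0, b = 3.75, n = 2
h = (b - a)/n = 1.375000

Simpson's rule: (h/3)[f(x₀) + 4f(x₁) + 2f(x₂) + ... + f(xₙ)]

x_0 = 1.0000, f(x_0) = 2.718282, coefficient = 1
x_1 = 2.3750, f(x_1) = 10.751013, coefficient = 4
x_2 = 3.7500, f(x_2) = 42.521082, coefficient = 1

I ≈ (1.375000/3) × 88.243417 = 40.444899
Exact value: 39.802800
Error: 0.642099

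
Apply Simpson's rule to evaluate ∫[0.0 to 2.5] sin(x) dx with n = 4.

f(x) = sin(x)
a = 0.0, b = 2.5, n = 4
h = (b - a)/n = 0.625000

Simpson's rule: (h/3)[f(x₀) + 4f(x₁) + 2f(x₂) + ... + f(xₙ)]

x_0 = 0.0000, f(x_0) = 0.000000, coefficient = 1
x_1 = 0.6250, f(x_1) = 0.585097, coefficient = 4
x_2 = 1.2500, f(x_2) = 0.948985, coefficient = 2
x_3 = 1.8750, f(x_3) = 0.954086, coefficient = 4
x_4 = 2.5000, f(x_4) = 0.598472, coefficient = 1

I ≈ (0.625000/3) × 8.653174 = 1.802745
Exact value: 1.801144
Error: 0.001601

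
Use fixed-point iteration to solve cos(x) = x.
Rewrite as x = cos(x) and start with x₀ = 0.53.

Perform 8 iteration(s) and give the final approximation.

Equation: cos(x) = x
Fixed-point form: x = cos(x)
x₀ = 0.53

x_1 = g(0.530000) = 0.862807
x_2 = g(0.862807) = 0.650308
x_3 = g(0.650308) = 0.795898
x_4 = g(0.795898) = 0.699644
x_5 = g(0.699644) = 0.765072
x_6 = g(0.765072) = 0.721333
x_7 = g(0.721333) = 0.750926
x_8 = g(0.750926) = 0.731057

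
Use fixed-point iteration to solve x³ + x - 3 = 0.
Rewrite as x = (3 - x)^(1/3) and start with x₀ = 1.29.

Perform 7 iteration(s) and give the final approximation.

Equation: x³ + x - 3 = 0
Fixed-point form: x = (3 - x)^(1/3)
x₀ = 1.29

x_1 = g(1.290000) = 1.195819
x_2 = g(1.195819) = 1.217382
x_3 = g(1.217382) = 1.212512
x_4 = g(1.212512) = 1.213615
x_5 = g(1.213615) = 1.213366
x_6 = g(1.213366) = 1.213422
x_7 = g(1.213422) = 1.213409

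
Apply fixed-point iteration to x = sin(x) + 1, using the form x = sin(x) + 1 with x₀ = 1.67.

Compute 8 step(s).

Equation: x = sin(x) + 1
Fixed-point form: x = sin(x) + 1
x₀ = 1.67

x_1 = g(1.670000) = 1.995083
x_2 = g(1.995083) = 1.911332
x_3 = g(1.911332) = 1.942576
x_4 = g(1.942576) = 1.931682
x_5 = g(1.931682) = 1.935584
x_6 = g(1.935584) = 1.934199
x_7 = g(1.934199) = 1.934693
x_8 = g(1.934693) = 1.934517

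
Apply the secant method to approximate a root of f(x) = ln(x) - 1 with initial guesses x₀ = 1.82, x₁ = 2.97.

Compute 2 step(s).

f(x) = ln(x) - 1
x₀ = 1.82, x₁ = 2.97

Secant formula: x_{n+1} = x_n - f(x_n)(x_n - x_{n-1})/(f(x_n) - f(x_{n-1}))

Iteration 1:
  f(1.820000) = -0.401163
  f(2.970000) = 0.088562
  x_2 = 2.970000 - 0.088562×(2.970000 - 1.820000)/(0.088562 - (-0.401163))
       = 2.762034
Iteration 2:
  f(2.970000) = 0.088562
  f(2.762034) = 0.015967
  x_3 = 2.762034 - 0.015967×(2.762034 - 2.970000)/(0.015967 - 0.088562)
       = 2.716291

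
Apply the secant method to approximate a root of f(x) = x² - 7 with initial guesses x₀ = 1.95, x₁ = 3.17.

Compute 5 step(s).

f(x) = x² - 7
x₀ = 1.95, x₁ = 3.17

Secant formula: x_{n+1} = x_n - f(x_n)(x_n - x_{n-1})/(f(x_n) - f(x_{n-1}))

Iteration 1:
  f(1.950000) = -3.197500
  f(3.170000) = 3.048900
  x_2 = 3.170000 - 3.048900×(3.170000 - 1.950000)/(3.048900 - (-3.197500))
       = 2.574512
Iteration 2:
  f(3.170000) = 3.048900
  f(2.574512) = -0.371889
  x_3 = 2.574512 - (-0.371889)×(2.574512 - 3.170000)/(-0.371889 - 3.048900)
       = 2.639250
Iteration 3:
  f(2.574512) = -0.371889
  f(2.639250) = -0.034360
  x_4 = 2.639250 - (-0.034360)×(2.639250 - 2.574512)/(-0.034360 - (-0.371889))
       = 2.645840
Iteration 4:
  f(2.639250) = -0.034360
  f(2.645840) = 0.000470
  x_5 = 2.645840 - 0.000470×(2.645840 - 2.639250)/(0.000470 - (-0.034360))
       = 2.645751
Iteration 5:
  f(2.645840) = 0.000470
  f(2.645751) = -0.000001
  x_6 = 2.645751 - (-0.000001)×(2.645751 - 2.645840)/(-0.000001 - 0.000470)
       = 2.645751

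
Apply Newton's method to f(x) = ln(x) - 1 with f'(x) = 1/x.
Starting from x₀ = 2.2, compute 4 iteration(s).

f(x) = ln(x) - 1
f'(x) = 1/x
x₀ = 2.2

Newton-Raphson formula: x_{n+1} = x_n - f(x_n)/f'(x_n)

Iteration 1:
  f(2.200000) = -0.211543
  f'(2.200000) = 0.454545
  x_1 = 2.200000 - (-0.211543)/0.454545 = 2.665394
Iteration 2:
  f(2.665394) = -0.019648
  f'(2.665394) = 0.375179
  x_2 = 2.665394 - (-0.019648)/0.375179 = 2.717764
Iteration 3:
  f(2.717764) = -0.000191
  f'(2.717764) = 0.367950
  x_3 = 2.717764 - (-0.000191)/0.367950 = 2.718282
Iteration 4:
  f(2.718282) = 0.000000
  f'(2.718282) = 0.367879
  x_4 = 2.718282 - 0.000000/0.367879 = 2.718282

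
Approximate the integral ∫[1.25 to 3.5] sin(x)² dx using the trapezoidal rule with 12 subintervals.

f(x) = sin(x)²
a = 1.25, b = 3.5, n = 12
h = (b - a)/n = 0.187500

Trapezoidal rule: (h/2)[f(x₀) + 2f(x₁) + 2f(x₂) + ... + f(xₙ)]

x_0 = 1.2500, f(x_0) = 0.900572, coefficient = 1
x_1 = 1.4375, f(x_1) = 0.982337, coefficient = 2
x_2 = 1.6250, f(x_2) = 0.997065, coefficient = 2
x_3 = 1.8125, f(x_3) = 0.942708, coefficient = 2
x_4 = 2.0000, f(x_4) = 0.826822, coefficient = 2
x_5 = 2.1875, f(x_5) = 0.665512, coefficient = 2
x_6 = 2.3750, f(x_6) = 0.481199, coefficient = 2
x_7 = 2.5625, f(x_7) = 0.299499, coefficient = 2
x_8 = 2.7500, f(x_8) = 0.145665, coefficient = 2
x_9 = 2.9375, f(x_9) = 0.041079, coefficient = 2
x_10 = 3.1250, f(x_10) = 0.000275, coefficient = 2
x_11 = 3.3125, f(x_11) = 0.028926, coefficient = 2
x_12 = 3.5000, f(x_12) = 0.123049, coefficient = 1

I ≈ (0.187500/2) × 11.845794 = 1.110543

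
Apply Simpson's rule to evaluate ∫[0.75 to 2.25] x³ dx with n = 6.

f(x) = x³
a = 0.75, b = 2.25, n = 6
h = (b - a)/n = 0.250000

Simpson's rule: (h/3)[f(x₀) + 4f(x₁) + 2f(x₂) + ... + f(xₙ)]

x_0 = 0.7500, f(x_0) = 0.421875, coefficient = 1
x_1 = 1.0000, f(x_1) = 1.000000, coefficient = 4
x_2 = 1.2500, f(x_2) = 1.953125, coefficient = 2
x_3 = 1.5000, f(x_3) = 3.375000, coefficient = 4
x_4 = 1.7500, f(x_4) = 5.359375, coefficient = 2
x_5 = 2.0000, f(x_5) = 8.000000, coefficient = 4
x_6 = 2.2500, f(x_6) = 11.390625, coefficient = 1

I ≈ (0.250000/3) × 75.937500 = 6.328125
Exact value: 6.328125
Error: 0.000000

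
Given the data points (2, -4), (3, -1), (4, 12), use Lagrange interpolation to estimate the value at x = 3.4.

Lagrange interpolation formula:
P(x) = Σ yᵢ × Lᵢ(x)
where Lᵢ(x) = Π_{j≠i} (x - xⱼ)/(xᵢ - xⱼ)

L_0(3.4) = (3.4 - 3)/(2 - 3) × (3.4 - 4)/(2 - 4) = -0.120000
L_1(3.4) = (3.4 - 2)/(3 - 2) × (3.4 - 4)/(3 - 4) = 0.840000
L_2(3.4) = (3.4 - 2)/(4 - 2) × (3.4 - 3)/(4 - 3) = 0.280000

P(3.4) = (-4)×L_0(3.4) + (-1)×L_1(3.4) + 12×L_2(3.4)
P(3.4) = 3.000000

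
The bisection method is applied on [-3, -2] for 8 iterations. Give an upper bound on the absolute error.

Bisection error bound: |error| ≤ (b-a)/2^n
|error| ≤ (-2 - (-3))/2^8 = 1/2^8
|error| ≤ 0.0039062500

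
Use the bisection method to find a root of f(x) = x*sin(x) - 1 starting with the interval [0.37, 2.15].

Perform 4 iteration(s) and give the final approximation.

f(x) = x*sin(x) - 1
Initial interval: [0.37, 2.15]

Iteration 1:
  c_1 = (0.370000 + 2.150000)/2 = 1.260000
  f(c_1) = f(1.260000) = 0.199634
  f(a) × f(c) < 0, new interval: [0.370000, 1.260000]
Iteration 2:
  c_2 = (0.370000 + 1.260000)/2 = 0.815000
  f(c_2) = f(0.815000) = -0.406904
  f(a) × f(c) ≥ 0, new interval: [0.815000, 1.260000]
Iteration 3:
  c_3 = (0.815000 + 1.260000)/2 = 1.037500
  f(c_3) = f(1.037500) = -0.106571
  f(a) × f(c) ≥ 0, new interval: [1.037500, 1.260000]
Iteration 4:
  c_4 = (1.037500 + 1.260000)/2 = 1.148750
  f(c_4) = f(1.148750) = 0.047950
  f(a) × f(c) < 0, new interval: [1.037500, 1.148750]

After 4 iteration(s), the approximation is c_4 = 1.148750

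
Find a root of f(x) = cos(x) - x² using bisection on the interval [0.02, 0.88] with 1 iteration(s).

f(x) = cos(x) - x²
Initial interval: [0.02, 0.88]

Iteration 1:
  c_1 = (0.020000 + 0.880000)/2 = 0.450000
  f(c_1) = f(0.450000) = 0.697947
  f(a) × f(c) ≥ 0, new interval: [0.450000, 0.880000]

After 1 iteration(s), the approximation is c_1 = 0.450000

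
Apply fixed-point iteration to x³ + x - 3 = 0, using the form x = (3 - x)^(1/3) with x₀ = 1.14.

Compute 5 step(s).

Equation: x³ + x - 3 = 0
Fixed-point form: x = (3 - x)^(1/3)
x₀ = 1.14

x_1 = g(1.140000) = 1.229809
x_2 = g(1.229809) = 1.209688
x_3 = g(1.209688) = 1.214254
x_4 = g(1.214254) = 1.213221
x_5 = g(1.213221) = 1.213455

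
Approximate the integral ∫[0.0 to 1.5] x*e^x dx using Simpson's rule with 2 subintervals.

f(x) = x*e^x
a = 0.0, b = 1.5, n = 2
h = (b - a)/n = 0.750000

Simpson's rule: (h/3)[f(x₀) + 4f(x₁) + 2f(x₂) + ... + f(xₙ)]

x_0 = 0.0000, f(x_0) = 0.000000, coefficient = 1
x_1 = 0.7500, f(x_1) = 1.587750, coefficient = 4
x_2 = 1.5000, f(x_2) = 6.722534, coefficient = 1

I ≈ (0.750000/3) × 13.073534 = 3.268383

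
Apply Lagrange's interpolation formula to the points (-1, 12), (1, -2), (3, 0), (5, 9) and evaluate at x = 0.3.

Lagrange interpolation formula:
P(x) = Σ yᵢ × Lᵢ(x)
where Lᵢ(x) = Π_{j≠i} (x - xⱼ)/(xᵢ - xⱼ)

L_0(0.3) = (0.3 - 1)/(-1 - 1) × (0.3 - 3)/(-1 - 3) × (0.3 - 5)/(-1 - 5) = 0.185062
L_1(0.3) = (0.3 - (-1))/(1 - (-1)) × (0.3 - 3)/(1 - 3) × (0.3 - 5)/(1 - 5) = 1.031063
L_2(0.3) = (0.3 - (-1))/(3 - (-1)) × (0.3 - 1)/(3 - 1) × (0.3 - 5)/(3 - 5) = -0.267313
L_3(0.3) = (0.3 - (-1))/(5 - (-1)) × (0.3 - 1)/(5 - 1) × (0.3 - 3)/(5 - 3) = 0.051188

P(0.3) = 12×L_0(0.3) + (-2)×L_1(0.3) + 0×L_2(0.3) + 9×L_3(0.3)
P(0.3) = 0.619312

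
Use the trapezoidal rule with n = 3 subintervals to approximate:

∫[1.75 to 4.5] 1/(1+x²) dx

f(x) = 1/(1+x²)
a = 1.75, b = 4.5, n = 3
h = (b - a)/n = 0.916667

Trapezoidal rule: (h/2)[f(x₀) + 2f(x₁) + 2f(x₂) + ... + f(xₙ)]

x_0 = 1.7500, f(x_0) = 0.246154, coefficient = 1
x_1 = 2.6667, f(x_1) = 0.123288, coefficient = 2
x_2 = 3.5833, f(x_2) = 0.072253, coefficient = 2
x_3 = 4.5000, f(x_3) = 0.047059, coefficient = 1

I ≈ (0.916667/2) × 0.684294 = 0.313635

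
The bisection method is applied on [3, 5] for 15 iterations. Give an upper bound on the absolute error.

Bisection error bound: |error| ≤ (b-a)/2^n
|error| ≤ (5 - 3)/2^15 = 2/2^15
|error| ≤ 0.0000610352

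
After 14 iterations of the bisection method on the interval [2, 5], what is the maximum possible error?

Bisection error bound: |error| ≤ (b-a)/2^n
|error| ≤ (5 - 2)/2^14 = 3/2^14
|error| ≤ 0.0001831055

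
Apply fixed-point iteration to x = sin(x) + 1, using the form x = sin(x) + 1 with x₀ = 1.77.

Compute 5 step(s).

Equation: x = sin(x) + 1
Fixed-point form: x = sin(x) + 1
x₀ = 1.77

x_1 = g(1.770000) = 1.980224
x_2 = g(1.980224) = 1.917349
x_3 = g(1.917349) = 1.940549
x_4 = g(1.940549) = 1.932417
x_5 = g(1.932417) = 1.935325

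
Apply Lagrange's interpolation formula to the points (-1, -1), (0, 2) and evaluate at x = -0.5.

Lagrange interpolation formula:
P(x) = Σ yᵢ × Lᵢ(x)
where Lᵢ(x) = Π_{j≠i} (x - xⱼ)/(xᵢ - xⱼ)

L_0(-0.5) = (-0.5 - 0)/(-1 - 0) = 0.500000
L_1(-0.5) = (-0.5 - (-1))/(0 - (-1)) = 0.500000

P(-0.5) = (-1)×L_0(-0.5) + 2×L_1(-0.5)
P(-0.5) = 0.500000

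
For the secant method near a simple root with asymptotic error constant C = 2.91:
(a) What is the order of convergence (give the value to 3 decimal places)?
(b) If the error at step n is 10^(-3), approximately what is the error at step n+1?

(a) Secant method has superlinear convergence with order φ = (1+√5)/2 ≈ 1.618.
    This means |e_{n+1}| ≈ C|e_n|^1.618.

(b) With |e_n| = 10^(-3) and C = 2.91:
    |e_{n+1}| ≈ 2.91 × (10^(-3))^1.618 = 2.91 × 10^(-4.85)

(a) ≈ 1.618 (golden ratio); (b) |e_{n+1}| ≈ 4.072e-05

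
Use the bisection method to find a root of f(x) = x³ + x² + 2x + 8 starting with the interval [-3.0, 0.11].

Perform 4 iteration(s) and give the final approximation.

f(x) = x³ + x² + 2x + 8
Initial interval: [-3.0, 0.11]

Iteration 1:
  c_1 = (-3.000000 + 0.110000)/2 = -1.445000
  f(c_1) = f(-1.445000) = 4.180829
  f(a) × f(c) < 0, new interval: [-3.000000, -1.445000]
Iteration 2:
  c_2 = (-3.000000 + (-1.445000))/2 = -2.222500
  f(c_2) = f(-2.222500) = -2.483546
  f(a) × f(c) ≥ 0, new interval: [-2.222500, -1.445000]
Iteration 3:
  c_3 = (-2.222500 + (-1.445000))/2 = -1.833750
  f(c_3) = f(-1.833750) = 1.528900
  f(a) × f(c) < 0, new interval: [-2.222500, -1.833750]
Iteration 4:
  c_4 = (-2.222500 + (-1.833750))/2 = -2.028125
  f(c_4) = f(-2.028125) = -0.285227
  f(a) × f(c) ≥ 0, new interval: [-2.028125, -1.833750]

After 4 iteration(s), the approximation is c_4 = -2.028125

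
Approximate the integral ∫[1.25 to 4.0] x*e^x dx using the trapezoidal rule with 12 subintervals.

f(x) = x*e^x
a = 1.25, b = 4.0, n = 12
h = (b - a)/n = 0.229167

Trapezoidal rule: (h/2)[f(x₀) + 2f(x₁) + 2f(x₂) + ... + f(xₙ)]

x_0 = 1.2500, f(x_0) = 4.362929, coefficient = 1
x_1 = 1.4792, f(x_1) = 6.492486, coefficient = 2
x_2 = 1.7083, f(x_2) = 9.429580, coefficient = 2
x_3 = 1.9375, f(x_3) = 13.448916, coefficient = 2
x_4 = 2.1667, f(x_4) = 18.913133, coefficient = 2
x_5 = 2.3958, f(x_5) = 26.299882, coefficient = 2
x_6 = 2.6250, f(x_6) = 36.237007, coefficient = 2
x_7 = 2.8542, f(x_7) = 49.548232, coefficient = 2
x_8 = 3.0833, f(x_8) = 67.312409, coefficient = 2
x_9 = 3.3125, f(x_9) = 90.940295, coefficient = 2
x_10 = 3.5417, f(x_10) = 122.273959, coefficient = 2
x_11 = 3.7708, f(x_11) = 163.715367, coefficient = 2
x_12 = 4.0000, f(x_12) = 218.392600, coefficient = 1

I ≈ (0.229167/2) × 1431.978061 = 164.080819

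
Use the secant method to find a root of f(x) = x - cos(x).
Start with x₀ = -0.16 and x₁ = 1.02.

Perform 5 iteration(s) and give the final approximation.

f(x) = x - cos(x)
x₀ = -0.16, x₁ = 1.02

Secant formula: x_{n+1} = x_n - f(x_n)(x_n - x_{n-1})/(f(x_n) - f(x_{n-1}))

Iteration 1:
  f(-0.160000) = -1.147227
  f(1.020000) = 0.496634
  x_2 = 1.020000 - 0.496634×(1.020000 - (-0.160000))/(0.496634 - (-1.147227))
       = 0.663505
Iteration 2:
  f(1.020000) = 0.496634
  f(0.663505) = -0.124333
  x_3 = 0.663505 - (-0.124333)×(0.663505 - 1.020000)/(-0.124333 - 0.496634)
       = 0.734884
Iteration 3:
  f(0.663505) = -0.124333
  f(0.734884) = -0.007024
  x_4 = 0.734884 - (-0.007024)×(0.734884 - 0.663505)/(-0.007024 - (-0.124333))
       = 0.739158
Iteration 4:
  f(0.734884) = -0.007024
  f(0.739158) = 0.000122
  x_5 = 0.739158 - 0.000122×(0.739158 - 0.734884)/(0.000122 - (-0.007024))
       = 0.739085
Iteration 5:
  f(0.739158) = 0.000122
  f(0.739085) = 0.000000
  x_6 = 0.739085 - 0.000000×(0.739085 - 0.739158)/(0.000000 - 0.000122)
       = 0.739085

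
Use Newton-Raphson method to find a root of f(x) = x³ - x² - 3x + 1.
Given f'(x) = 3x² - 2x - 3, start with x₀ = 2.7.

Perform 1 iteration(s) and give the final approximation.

f(x) = x³ - x² - 3x + 1
f'(x) = 3x² - 2x - 3
x₀ = 2.7

Newton-Raphson formula: x_{n+1} = x_n - f(x_n)/f'(x_n)

Iteration 1:
  f(2.700000) = 5.293000
  f'(2.700000) = 13.470000
  x_1 = 2.700000 - 5.293000/13.470000 = 2.307053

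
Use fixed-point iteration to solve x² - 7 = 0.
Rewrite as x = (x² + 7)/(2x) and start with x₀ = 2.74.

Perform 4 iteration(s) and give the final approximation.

Equation: x² - 7 = 0
Fixed-point form: x = (x² + 7)/(2x)
x₀ = 2.74

x_1 = g(2.740000) = 2.647372
x_2 = g(2.647372) = 2.645752
x_3 = g(2.645752) = 2.645751
x_4 = g(2.645751) = 2.645751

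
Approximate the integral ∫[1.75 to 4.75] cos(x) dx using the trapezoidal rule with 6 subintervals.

f(x) = cos(x)
a = 1.75, b = 4.75, n = 6
h = (b - a)/n = 0.500000

Trapezoidal rule: (h/2)[f(x₀) + 2f(x₁) + 2f(x₂) + ... + f(xₙ)]

x_0 = 1.7500, f(x_0) = -0.178246, coefficient = 1
x_1 = 2.2500, f(x_1) = -0.628174, coefficient = 2
x_2 = 2.7500, f(x_2) = -0.924302, coefficient = 2
x_3 = 3.2500, f(x_3) = -0.994130, coefficient = 2
x_4 = 3.7500, f(x_4) = -0.820559, coefficient = 2
x_5 = 4.2500, f(x_5) = -0.446087, coefficient = 2
x_6 = 4.7500, f(x_6) = 0.037602, coefficient = 1

I ≈ (0.500000/2) × -7.767149 = -1.941787
Exact value: -1.983279
Error: 0.041491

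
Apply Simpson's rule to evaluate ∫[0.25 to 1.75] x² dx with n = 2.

f(x) = x²
a = 0.25, b = 1.75, n = 2
h = (b - a)/n = 0.750000

Simpson's rule: (h/3)[f(x₀) + 4f(x₁) + 2f(x₂) + ... + f(xₙ)]

x_0 = 0.2500, f(x_0) = 0.062500, coefficient = 1
x_1 = 1.0000, f(x_1) = 1.000000, coefficient = 4
x_2 = 1.7500, f(x_2) = 3.062500, coefficient = 1

I ≈ (0.750000/3) × 7.125000 = 1.781250
Exact value: 1.781250
Error: 0.000000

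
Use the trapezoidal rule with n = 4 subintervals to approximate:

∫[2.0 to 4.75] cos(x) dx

f(x) = cos(x)
a = 2.0, b = 4.75, n = 4
h = (b - a)/n = 0.687500

Trapezoidal rule: (h/2)[f(x₀) + 2f(x₁) + 2f(x₂) + ... + f(xₙ)]

x_0 = 2.0000, f(x_0) = -0.416147, coefficient = 1
x_1 = 2.6875, f(x_1) = -0.898659, coefficient = 2
x_2 = 3.3750, f(x_2) = -0.972884, coefficient = 2
x_3 = 4.0625, f(x_3) = -0.605098, coefficient = 2
x_4 = 4.7500, f(x_4) = 0.037602, coefficient = 1

I ≈ (0.687500/2) × -5.331827 = -1.832816
Exact value: -1.908590
Error: 0.075775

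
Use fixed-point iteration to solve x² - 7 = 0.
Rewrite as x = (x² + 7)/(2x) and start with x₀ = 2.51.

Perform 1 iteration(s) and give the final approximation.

Equation: x² - 7 = 0
Fixed-point form: x = (x² + 7)/(2x)
x₀ = 2.51

x_1 = g(2.510000) = 2.649422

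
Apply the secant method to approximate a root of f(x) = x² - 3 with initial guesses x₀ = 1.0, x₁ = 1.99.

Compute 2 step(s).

f(x) = x² - 3
x₀ = 1.0, x₁ = 1.99

Secant formula: x_{n+1} = x_n - f(x_n)(x_n - x_{n-1})/(f(x_n) - f(x_{n-1}))

Iteration 1:
  f(1.000000) = -2.000000
  f(1.990000) = 0.960100
  x_2 = 1.990000 - 0.960100×(1.990000 - 1.000000)/(0.960100 - (-2.000000))
       = 1.668896
Iteration 2:
  f(1.990000) = 0.960100
  f(1.668896) = -0.214785
  x_3 = 1.668896 - (-0.214785)×(1.668896 - 1.990000)/(-0.214785 - 0.960100)
       = 1.727598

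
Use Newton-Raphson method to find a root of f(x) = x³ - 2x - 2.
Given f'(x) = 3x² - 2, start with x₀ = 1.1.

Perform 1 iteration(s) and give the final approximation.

f(x) = x³ - 2x - 2
f'(x) = 3x² - 2
x₀ = 1.1

Newton-Raphson formula: x_{n+1} = x_n - f(x_n)/f'(x_n)

Iteration 1:
  f(1.100000) = -2.869000
  f'(1.100000) = 1.630000
  x_1 = 1.100000 - (-2.869000)/1.630000 = 2.860123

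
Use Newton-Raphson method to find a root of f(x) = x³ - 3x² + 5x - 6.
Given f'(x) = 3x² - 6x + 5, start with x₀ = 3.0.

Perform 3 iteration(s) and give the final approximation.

f(x) = x³ - 3x² + 5x - 6
f'(x) = 3x² - 6x + 5
x₀ = 3.0

Newton-Raphson formula: x_{n+1} = x_n - f(x_n)/f'(x_n)

Iteration 1:
  f(3.000000) = 9.000000
  f'(3.000000) = 14.000000
  x_1 = 3.000000 - 9.000000/14.000000 = 2.357143
Iteration 2:
  f(2.357143) = 2.213921
  f'(2.357143) = 7.525510
  x_2 = 2.357143 - 2.213921/7.525510 = 2.062954
Iteration 3:
  f(2.062954) = 0.326909
  f'(2.062954) = 5.389614
  x_3 = 2.062954 - 0.326909/5.389614 = 2.002299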